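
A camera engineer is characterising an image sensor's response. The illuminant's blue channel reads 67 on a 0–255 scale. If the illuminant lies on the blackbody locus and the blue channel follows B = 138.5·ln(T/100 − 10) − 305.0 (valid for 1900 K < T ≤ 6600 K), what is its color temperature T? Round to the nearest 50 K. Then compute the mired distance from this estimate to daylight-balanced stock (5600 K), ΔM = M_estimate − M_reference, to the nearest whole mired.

+230 mireds

ln(t − 10) = (67 + 305.0) / 138.5 = 2.6859.
t − 10 = e^2.6859 = 14.672, so t = 24.672.
T = 100·t = 2467 K → 2450 K to the nearest 50 K.
M_estimate = 10⁶/2450 = 408.16; M_reference = 10⁶/5600 = 178.57.
ΔM = 408.16 − 178.57 = 229.59 → +230 mireds.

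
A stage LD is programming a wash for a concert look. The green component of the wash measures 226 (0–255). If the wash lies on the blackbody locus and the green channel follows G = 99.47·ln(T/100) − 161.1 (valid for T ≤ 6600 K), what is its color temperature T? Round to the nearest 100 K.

ln t = (226 + 161.1) / 99.47 = 3.8916.
t = e^3.8916 = 48.990.
T = 100·t = 4899 K → 4900 K to the nearest 100 K.

4900 K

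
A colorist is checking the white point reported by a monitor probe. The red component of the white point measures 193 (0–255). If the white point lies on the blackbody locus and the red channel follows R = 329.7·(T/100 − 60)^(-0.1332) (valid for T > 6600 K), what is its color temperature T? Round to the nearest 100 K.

11600 K

(t − 60)^(-0.1332) = 193/329.7 = 0.58538.
t − 60 = 0.58538^(1/-0.1332) = 0.58538^(-7.508) = 55.713, so t = 115.713.
T = 100·t = 11571 K → 11600 K to the nearest 100 K.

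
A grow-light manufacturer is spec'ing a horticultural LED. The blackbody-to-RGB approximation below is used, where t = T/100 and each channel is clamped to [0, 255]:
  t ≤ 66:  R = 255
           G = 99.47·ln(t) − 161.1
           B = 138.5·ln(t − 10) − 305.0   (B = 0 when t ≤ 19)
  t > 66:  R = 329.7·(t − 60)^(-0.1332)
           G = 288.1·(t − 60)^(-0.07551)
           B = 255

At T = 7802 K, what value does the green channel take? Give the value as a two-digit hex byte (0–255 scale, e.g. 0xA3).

t = 7802/100 = 78.02; the t > 66 branch applies.
G = 288.1·(78.02 − 60)^(-0.07551) = 288.1·18.02^(-0.07551) = 288.1·0.80386 = 231.591.
Rounded: 232; in hex, 0xE8.

0xE8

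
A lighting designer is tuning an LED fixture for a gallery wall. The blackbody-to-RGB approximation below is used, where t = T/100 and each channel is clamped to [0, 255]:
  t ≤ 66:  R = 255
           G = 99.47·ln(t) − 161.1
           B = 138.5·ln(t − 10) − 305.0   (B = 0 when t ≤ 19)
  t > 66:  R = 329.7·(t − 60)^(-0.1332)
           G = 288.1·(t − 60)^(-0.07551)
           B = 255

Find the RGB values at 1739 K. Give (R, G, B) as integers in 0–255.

t = 1739/100 = 17.39; the t ≤ 66 branch applies.
R = 255 by definition for t ≤ 66.
G = 99.47·ln 17.39 − 161.1 = 99.47·2.8559 − 161.1 = 122.976.
t = 17.39 ≤ 19, so B = 0.
Rounded: (255, 123, 0).

(255, 123, 0)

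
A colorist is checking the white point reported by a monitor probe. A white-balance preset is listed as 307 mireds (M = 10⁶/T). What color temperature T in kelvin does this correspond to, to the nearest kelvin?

T = 10⁶ / 307 = 3257.33 K → 3257 K.

3257 K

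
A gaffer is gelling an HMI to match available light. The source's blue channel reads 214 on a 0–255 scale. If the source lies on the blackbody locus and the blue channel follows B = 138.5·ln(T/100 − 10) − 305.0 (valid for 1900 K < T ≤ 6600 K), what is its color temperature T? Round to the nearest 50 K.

ln(t − 10) = (214 + 305.0) / 138.5 = 3.7473.
t − 10 = e^3.7473 = 42.406, so t = 52.406.
T = 100·t = 5241 K → 5250 K to the nearest 50 K.

5250 K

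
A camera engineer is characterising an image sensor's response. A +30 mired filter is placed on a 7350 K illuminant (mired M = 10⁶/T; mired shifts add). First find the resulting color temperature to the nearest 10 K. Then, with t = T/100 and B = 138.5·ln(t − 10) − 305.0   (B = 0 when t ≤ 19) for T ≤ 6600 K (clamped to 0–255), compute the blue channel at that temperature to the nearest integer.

M_in = 10⁶/7350 = 136.05; M_out = 136.05 + (+30) = 166.05.
T_out = 10⁶/166.05 = 6022.1 K → 6020 K; t = 60.2.
B = 138.5·ln(60.2 − 10) − 305.0 = 138.5·ln 50.2 − 305.0 = 138.5·3.9160 − 305.0 = 237.368.
Rounded: 237.

237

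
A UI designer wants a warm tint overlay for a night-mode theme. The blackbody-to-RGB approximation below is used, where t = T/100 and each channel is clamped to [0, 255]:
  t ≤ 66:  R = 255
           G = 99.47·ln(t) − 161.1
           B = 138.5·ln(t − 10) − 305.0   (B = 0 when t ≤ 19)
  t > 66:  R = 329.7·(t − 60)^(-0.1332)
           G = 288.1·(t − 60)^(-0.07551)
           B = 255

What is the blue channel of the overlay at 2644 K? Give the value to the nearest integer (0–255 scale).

83

t = 2644/100 = 26.44; the t ≤ 66 branch applies.
B = 138.5·ln(26.44 − 10) − 305.0 = 138.5·ln 16.44 − 305.0 = 138.5·2.7997 − 305.0 = 82.761.
Rounded: 83.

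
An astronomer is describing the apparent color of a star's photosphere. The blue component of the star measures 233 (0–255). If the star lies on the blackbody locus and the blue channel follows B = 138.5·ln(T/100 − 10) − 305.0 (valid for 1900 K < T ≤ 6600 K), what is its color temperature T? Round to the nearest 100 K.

ln(t − 10) = (233 + 305.0) / 138.5 = 3.8845.
t − 10 = e^3.8845 = 48.641, so t = 58.641.
T = 100·t = 5864 K → 5900 K to the nearest 100 K.

5900 K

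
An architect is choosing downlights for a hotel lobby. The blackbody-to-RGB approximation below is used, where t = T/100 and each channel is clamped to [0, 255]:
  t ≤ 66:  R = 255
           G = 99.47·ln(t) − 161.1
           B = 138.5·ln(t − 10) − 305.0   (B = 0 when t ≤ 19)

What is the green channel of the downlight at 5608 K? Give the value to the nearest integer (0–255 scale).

t = 5608/100 = 56.08; the t ≤ 66 branch applies.
G = 99.47·ln 56.08 − 161.1 = 99.47·4.0268 − 161.1 = 239.444.
Rounded: 239.

239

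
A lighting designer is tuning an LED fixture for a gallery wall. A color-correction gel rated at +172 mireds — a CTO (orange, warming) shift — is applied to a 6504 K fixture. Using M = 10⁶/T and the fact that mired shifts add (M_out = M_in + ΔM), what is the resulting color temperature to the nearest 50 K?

3050 K

M_in = 10⁶/6504 = 153.75 mireds.
M_out = 153.75 + (+172) = 325.75 mireds.
T_out = 10⁶/325.75 = 3069.8 K → 3050 K.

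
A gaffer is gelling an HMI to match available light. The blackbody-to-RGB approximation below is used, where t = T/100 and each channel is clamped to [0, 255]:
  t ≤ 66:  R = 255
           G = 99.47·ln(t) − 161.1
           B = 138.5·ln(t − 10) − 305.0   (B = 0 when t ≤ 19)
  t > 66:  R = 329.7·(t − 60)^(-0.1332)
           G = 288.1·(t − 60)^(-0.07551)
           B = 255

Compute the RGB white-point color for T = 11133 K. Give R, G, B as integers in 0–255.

R=195, G=214, B=255

t = 11133/100 = 111.33; the t > 66 branch applies.
R = 329.7·(111.33 − 60)^(-0.1332) = 329.7·51.33^(-0.1332) = 329.7·0.59180 = 195.118.
G = 288.1·(111.33 − 60)^(-0.07551) = 288.1·51.33^(-0.07551) = 288.1·0.74276 = 213.990.
B = 255 by definition for t > 66.
Rounded: (195, 214, 255).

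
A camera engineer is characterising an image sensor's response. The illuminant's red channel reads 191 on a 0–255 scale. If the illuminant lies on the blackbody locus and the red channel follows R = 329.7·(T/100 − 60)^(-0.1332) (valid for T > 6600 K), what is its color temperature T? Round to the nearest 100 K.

12000 K

(t − 60)^(-0.1332) = 191/329.7 = 0.57931.
t − 60 = 0.57931^(1/-0.1332) = 0.57931^(-7.508) = 60.245, so t = 120.245.
T = 100·t = 12025 K → 12000 K to the nearest 100 K.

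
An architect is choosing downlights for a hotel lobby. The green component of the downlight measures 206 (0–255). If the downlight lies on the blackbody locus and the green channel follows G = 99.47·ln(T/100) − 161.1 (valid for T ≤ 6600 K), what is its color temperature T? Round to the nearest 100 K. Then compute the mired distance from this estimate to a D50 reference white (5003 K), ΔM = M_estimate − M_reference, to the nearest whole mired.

ln t = (206 + 161.1) / 99.47 = 3.6906.
t = e^3.6906 = 40.067.
T = 100·t = 4007 K → 4000 K to the nearest 100 K.
M_estimate = 10⁶/4000 = 250.00; M_reference = 10⁶/5003 = 199.88.
ΔM = 250.00 − 199.88 = 50.12 → +50 mireds.

+50 mireds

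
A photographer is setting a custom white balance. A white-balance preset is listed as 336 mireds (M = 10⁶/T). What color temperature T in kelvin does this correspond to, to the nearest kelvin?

T = 10⁶ / 336 = 2976.19 K → 2976 K.

2976 K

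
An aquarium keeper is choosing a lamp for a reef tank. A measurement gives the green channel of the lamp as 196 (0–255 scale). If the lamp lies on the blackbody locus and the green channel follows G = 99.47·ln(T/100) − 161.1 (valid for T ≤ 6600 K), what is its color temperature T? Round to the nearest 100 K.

3600 K

ln t = (196 + 161.1) / 99.47 = 3.5900.
t = e^3.5900 = 36.235.
T = 100·t = 3624 K → 3600 K to the nearest 100 K.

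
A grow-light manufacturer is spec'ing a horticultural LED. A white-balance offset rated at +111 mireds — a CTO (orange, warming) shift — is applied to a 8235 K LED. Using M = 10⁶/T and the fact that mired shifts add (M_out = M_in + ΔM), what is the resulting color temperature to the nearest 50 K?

M_in = 10⁶/8235 = 121.43 mireds.
M_out = 121.43 + (+111) = 232.43 mireds.
T_out = 10⁶/232.43 = 4302.3 K → 4300 K.

4300 K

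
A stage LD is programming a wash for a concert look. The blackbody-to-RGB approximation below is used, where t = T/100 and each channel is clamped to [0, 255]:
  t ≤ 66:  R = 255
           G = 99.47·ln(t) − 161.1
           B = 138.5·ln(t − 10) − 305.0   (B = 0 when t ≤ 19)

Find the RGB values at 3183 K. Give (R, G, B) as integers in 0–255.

(255, 183, 122)

t = 3183/100 = 31.83; the t ≤ 66 branch applies.
R = 255 by definition for t ≤ 66.
G = 99.47·ln 31.83 − 161.1 = 99.47·3.4604 − 161.1 = 183.107.
B = 138.5·ln(31.83 − 10) − 305.0 = 138.5·ln 21.83 − 305.0 = 138.5·3.0833 − 305.0 = 122.035.
Rounded: (255, 183, 122).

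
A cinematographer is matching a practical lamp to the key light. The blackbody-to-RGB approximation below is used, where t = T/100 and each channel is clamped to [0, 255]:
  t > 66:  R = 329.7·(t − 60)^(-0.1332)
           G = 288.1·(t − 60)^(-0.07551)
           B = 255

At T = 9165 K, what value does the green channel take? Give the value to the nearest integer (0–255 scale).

222

t = 9165/100 = 91.65; the t > 66 branch applies.
G = 288.1·(91.65 − 60)^(-0.07551) = 288.1·31.65^(-0.07551) = 288.1·0.77038 = 221.947.
Rounded: 222.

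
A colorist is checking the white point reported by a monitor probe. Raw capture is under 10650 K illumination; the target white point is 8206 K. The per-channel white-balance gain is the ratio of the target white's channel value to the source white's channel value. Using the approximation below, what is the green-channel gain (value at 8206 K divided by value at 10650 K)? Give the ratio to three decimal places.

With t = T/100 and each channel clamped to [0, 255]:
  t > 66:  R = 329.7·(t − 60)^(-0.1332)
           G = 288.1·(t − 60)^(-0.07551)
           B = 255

At 10650 K (t = 106.5):
  G = 288.1·(106.5 − 60)^(-0.07551) = 288.1·46.5^(-0.07551) = 288.1·0.74833 = 215.593.
At 8206 K (t = 82.06):
  G = 288.1·(82.06 − 60)^(-0.07551) = 288.1·22.06^(-0.07551) = 288.1·0.79167 = 228.080.
Gain = 228.080 / 215.593 = 1.0579 → 1.058.

1.058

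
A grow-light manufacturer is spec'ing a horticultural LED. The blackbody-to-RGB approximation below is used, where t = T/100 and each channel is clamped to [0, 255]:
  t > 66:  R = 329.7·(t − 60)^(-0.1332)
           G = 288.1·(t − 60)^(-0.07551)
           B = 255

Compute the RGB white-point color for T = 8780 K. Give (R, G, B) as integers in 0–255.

t = 8780/100 = 87.8; the t > 66 branch applies.
R = 329.7·(87.8 − 60)^(-0.1332) = 329.7·27.8^(-0.1332) = 329.7·0.64217 = 211.725.
G = 288.1·(87.8 − 60)^(-0.07551) = 288.1·27.8^(-0.07551) = 288.1·0.77797 = 224.132.
B = 255 by definition for t > 66.
Rounded: (212, 224, 255).

(212, 224, 255)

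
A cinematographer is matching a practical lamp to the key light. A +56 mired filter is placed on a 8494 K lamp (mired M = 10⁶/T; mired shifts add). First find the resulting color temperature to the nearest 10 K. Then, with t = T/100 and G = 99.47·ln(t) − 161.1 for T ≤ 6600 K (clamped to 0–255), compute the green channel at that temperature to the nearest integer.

242

M_in = 10⁶/8494 = 117.73; M_out = 117.73 + (+56) = 173.73.
T_out = 10⁶/173.73 = 5756.1 K → 5760 K; t = 57.6.
G = 99.47·ln 57.6 − 161.1 = 99.47·4.0535 − 161.1 = 242.104.
Rounded: 242.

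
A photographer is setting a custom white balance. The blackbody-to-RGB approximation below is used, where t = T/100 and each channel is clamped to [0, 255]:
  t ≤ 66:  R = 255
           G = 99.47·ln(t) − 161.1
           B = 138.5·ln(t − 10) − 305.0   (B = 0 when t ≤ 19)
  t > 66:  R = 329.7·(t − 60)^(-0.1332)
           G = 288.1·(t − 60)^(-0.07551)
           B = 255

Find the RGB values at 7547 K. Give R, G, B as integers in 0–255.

t = 7547/100 = 75.47; the t > 66 branch applies.
R = 329.7·(75.47 − 60)^(-0.1332) = 329.7·15.47^(-0.1332) = 329.7·0.69432 = 228.917.
G = 288.1·(75.47 − 60)^(-0.07551) = 288.1·15.47^(-0.07551) = 288.1·0.81317 = 234.274.
B = 255 by definition for t > 66.
Rounded: (229, 234, 255).

R=229, G=234, B=255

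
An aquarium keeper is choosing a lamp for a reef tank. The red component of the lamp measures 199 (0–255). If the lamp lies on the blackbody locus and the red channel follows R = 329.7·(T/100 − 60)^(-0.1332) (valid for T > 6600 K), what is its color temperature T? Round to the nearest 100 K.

10400 K

(t − 60)^(-0.1332) = 199/329.7 = 0.60358.
t − 60 = 0.60358^(1/-0.1332) = 0.60358^(-7.508) = 44.273, so t = 104.273.
T = 100·t = 10427 K → 10400 K to the nearest 100 K.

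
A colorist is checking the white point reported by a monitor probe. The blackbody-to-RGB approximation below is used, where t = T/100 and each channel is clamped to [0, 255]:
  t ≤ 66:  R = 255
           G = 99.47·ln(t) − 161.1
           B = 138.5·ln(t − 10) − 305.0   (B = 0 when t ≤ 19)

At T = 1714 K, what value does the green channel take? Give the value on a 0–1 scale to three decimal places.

t = 1714/100 = 17.14; the t ≤ 66 branch applies.
G = 99.47·ln 17.14 − 161.1 = 99.47·2.8414 − 161.1 = 121.536.
On a 0–1 scale: 121.536/255 = 0.4766 → 0.477.

0.477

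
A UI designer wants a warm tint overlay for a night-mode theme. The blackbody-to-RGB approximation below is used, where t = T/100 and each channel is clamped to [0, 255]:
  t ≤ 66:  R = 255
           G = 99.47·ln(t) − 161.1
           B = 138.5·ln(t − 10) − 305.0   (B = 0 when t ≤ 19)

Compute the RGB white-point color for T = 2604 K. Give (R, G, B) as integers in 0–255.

(255, 163, 79)

t = 2604/100 = 26.04; the t ≤ 66 branch applies.
R = 255 by definition for t ≤ 66.
G = 99.47·ln 26.04 − 161.1 = 99.47·3.2596 − 161.1 = 163.136.
B = 138.5·ln(26.04 − 10) − 305.0 = 138.5·ln 16.04 − 305.0 = 138.5·2.7751 − 305.0 = 79.349.
Rounded: (255, 163, 79).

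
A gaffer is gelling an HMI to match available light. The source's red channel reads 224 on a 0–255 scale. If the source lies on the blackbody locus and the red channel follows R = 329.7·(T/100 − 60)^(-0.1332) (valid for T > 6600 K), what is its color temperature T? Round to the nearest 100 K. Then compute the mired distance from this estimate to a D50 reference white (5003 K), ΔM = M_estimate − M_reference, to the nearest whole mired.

(t − 60)^(-0.1332) = 224/329.7 = 0.67941.
t − 60 = 0.67941^(1/-0.1332) = 0.67941^(-7.508) = 18.209, so t = 78.209.
T = 100·t = 7821 K → 7800 K to the nearest 100 K.
M_estimate = 10⁶/7800 = 128.21; M_reference = 10⁶/5003 = 199.88.
ΔM = 128.21 − 199.88 = -71.67 → -72 mireds.

-72 mireds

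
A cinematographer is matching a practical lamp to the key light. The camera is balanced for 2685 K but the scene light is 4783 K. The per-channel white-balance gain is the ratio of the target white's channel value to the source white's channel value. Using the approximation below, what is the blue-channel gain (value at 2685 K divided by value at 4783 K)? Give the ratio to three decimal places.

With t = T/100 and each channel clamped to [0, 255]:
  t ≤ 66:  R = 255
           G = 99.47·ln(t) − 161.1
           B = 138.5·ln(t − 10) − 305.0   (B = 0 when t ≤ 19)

0.435

At 4783 K (t = 47.83):
  B = 138.5·ln(47.83 − 10) − 305.0 = 138.5·ln 37.83 − 305.0 = 138.5·3.6331 − 305.0 = 198.185.
At 2685 K (t = 26.85):
  B = 138.5·ln(26.85 − 10) − 305.0 = 138.5·ln 16.85 − 305.0 = 138.5·2.8244 − 305.0 = 86.173.
Gain = 86.173 / 198.185 = 0.4348 → 0.435.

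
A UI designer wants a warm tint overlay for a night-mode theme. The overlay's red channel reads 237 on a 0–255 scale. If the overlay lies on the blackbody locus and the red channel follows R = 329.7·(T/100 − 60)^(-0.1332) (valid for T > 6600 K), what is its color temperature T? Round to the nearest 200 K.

7200 K

(t − 60)^(-0.1332) = 237/329.7 = 0.71884.
t − 60 = 0.71884^(1/-0.1332) = 0.71884^(-7.508) = 11.922, so t = 71.922.
T = 100·t = 7192 K → 7200 K to the nearest 200 K.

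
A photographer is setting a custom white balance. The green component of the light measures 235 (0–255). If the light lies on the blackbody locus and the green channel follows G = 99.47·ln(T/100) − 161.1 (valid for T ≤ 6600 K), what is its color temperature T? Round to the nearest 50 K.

ln t = (235 + 161.1) / 99.47 = 3.9821.
t = e^3.9821 = 53.630.
T = 100·t = 5363 K → 5350 K to the nearest 50 K.

5350 K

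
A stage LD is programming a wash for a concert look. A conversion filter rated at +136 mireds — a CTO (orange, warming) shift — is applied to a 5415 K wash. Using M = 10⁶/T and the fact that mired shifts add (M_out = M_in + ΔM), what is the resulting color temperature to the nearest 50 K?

M_in = 10⁶/5415 = 184.67 mireds.
M_out = 184.67 + (+136) = 320.67 mireds.
T_out = 10⁶/320.67 = 3118.4 K → 3100 K.

3100 K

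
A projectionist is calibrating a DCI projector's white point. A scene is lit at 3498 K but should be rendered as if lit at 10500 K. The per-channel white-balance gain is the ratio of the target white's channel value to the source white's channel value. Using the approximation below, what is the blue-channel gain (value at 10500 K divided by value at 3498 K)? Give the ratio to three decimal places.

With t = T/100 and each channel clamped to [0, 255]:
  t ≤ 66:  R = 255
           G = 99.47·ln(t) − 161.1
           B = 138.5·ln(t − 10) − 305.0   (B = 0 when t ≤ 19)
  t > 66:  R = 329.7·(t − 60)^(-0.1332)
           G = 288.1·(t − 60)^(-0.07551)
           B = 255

1.812

At 3498 K (t = 34.98):
  B = 138.5·ln(34.98 − 10) − 305.0 = 138.5·ln 24.98 − 305.0 = 138.5·3.2181 − 305.0 = 140.703.
At 10500 K (t = 105):
  B = 255 by definition for t > 66.
Gain = 255.000 / 140.703 = 1.8123 → 1.812.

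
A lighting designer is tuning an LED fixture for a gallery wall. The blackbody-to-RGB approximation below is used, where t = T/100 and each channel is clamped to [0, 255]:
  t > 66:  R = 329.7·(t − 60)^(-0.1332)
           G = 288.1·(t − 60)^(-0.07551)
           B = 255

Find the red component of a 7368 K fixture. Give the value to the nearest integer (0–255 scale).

233

t = 7368/100 = 73.68; the t > 66 branch applies.
R = 329.7·(73.68 − 60)^(-0.1332) = 329.7·13.68^(-0.1332) = 329.7·0.70579 = 232.698.
Rounded: 233.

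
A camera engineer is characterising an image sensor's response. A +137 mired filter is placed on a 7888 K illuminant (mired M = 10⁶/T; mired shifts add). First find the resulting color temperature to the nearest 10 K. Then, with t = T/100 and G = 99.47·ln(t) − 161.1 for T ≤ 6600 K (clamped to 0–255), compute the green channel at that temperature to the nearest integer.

200

M_in = 10⁶/7888 = 126.77; M_out = 126.77 + (+137) = 263.77.
T_out = 10⁶/263.77 = 3791.1 K → 3790 K; t = 37.9.
G = 99.47·ln 37.9 − 161.1 = 99.47·3.6350 − 161.1 = 200.469.
Rounded: 200.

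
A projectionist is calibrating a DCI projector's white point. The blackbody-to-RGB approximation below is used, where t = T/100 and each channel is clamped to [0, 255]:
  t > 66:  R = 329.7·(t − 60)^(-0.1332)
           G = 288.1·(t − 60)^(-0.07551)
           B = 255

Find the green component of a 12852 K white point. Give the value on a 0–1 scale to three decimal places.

0.821

t = 12852/100 = 128.52; the t > 66 branch applies.
G = 288.1·(128.52 − 60)^(-0.07551) = 288.1·68.52^(-0.07551) = 288.1·0.72674 = 209.373.
On a 0–1 scale: 209.373/255 = 0.8211 → 0.821.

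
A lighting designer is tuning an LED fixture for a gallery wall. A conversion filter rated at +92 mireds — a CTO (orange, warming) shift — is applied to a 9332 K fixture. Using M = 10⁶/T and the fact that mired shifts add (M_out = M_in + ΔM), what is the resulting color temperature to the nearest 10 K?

M_in = 10⁶/9332 = 107.16 mireds.
M_out = 107.16 + (+92) = 199.16 mireds.
T_out = 10⁶/199.16 = 5021.1 K → 5020 K.

5020 K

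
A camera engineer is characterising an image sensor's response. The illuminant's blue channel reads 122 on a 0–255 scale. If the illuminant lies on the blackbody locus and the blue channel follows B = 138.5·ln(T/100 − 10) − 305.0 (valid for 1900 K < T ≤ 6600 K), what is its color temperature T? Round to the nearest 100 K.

3200 K

ln(t − 10) = (122 + 305.0) / 138.5 = 3.0830.
t − 10 = e^3.0830 = 21.824, so t = 31.824.
T = 100·t = 3182 K → 3200 K to the nearest 100 K.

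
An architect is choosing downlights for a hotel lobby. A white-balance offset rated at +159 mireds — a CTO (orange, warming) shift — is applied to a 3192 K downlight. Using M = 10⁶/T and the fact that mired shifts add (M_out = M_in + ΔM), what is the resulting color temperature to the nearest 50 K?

2100 K

M_in = 10⁶/3192 = 313.28 mireds.
M_out = 313.28 + (+159) = 472.28 mireds.
T_out = 10⁶/472.28 = 2117.4 K → 2100 K.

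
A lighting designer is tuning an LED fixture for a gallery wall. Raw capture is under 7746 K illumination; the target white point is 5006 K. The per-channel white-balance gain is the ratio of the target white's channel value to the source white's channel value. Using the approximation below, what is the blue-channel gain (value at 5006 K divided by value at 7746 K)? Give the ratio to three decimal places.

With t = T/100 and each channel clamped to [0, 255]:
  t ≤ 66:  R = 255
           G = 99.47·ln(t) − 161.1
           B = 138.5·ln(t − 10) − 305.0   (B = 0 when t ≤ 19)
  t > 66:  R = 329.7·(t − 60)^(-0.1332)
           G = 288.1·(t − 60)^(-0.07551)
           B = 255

At 7746 K (t = 77.46):
  B = 255 by definition for t > 66.
At 5006 K (t = 50.06):
  B = 138.5·ln(50.06 − 10) − 305.0 = 138.5·ln 40.06 − 305.0 = 138.5·3.6904 − 305.0 = 206.117.
Gain = 206.117 / 255.000 = 0.8083 → 0.808.

0.808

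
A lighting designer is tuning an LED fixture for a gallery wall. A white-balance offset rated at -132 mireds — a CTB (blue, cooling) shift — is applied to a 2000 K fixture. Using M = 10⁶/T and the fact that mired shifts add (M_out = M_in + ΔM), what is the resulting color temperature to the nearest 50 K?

2700 K

M_in = 10⁶/2000 = 500.00 mireds.
M_out = 500.00 + (-132) = 368.00 mireds.
T_out = 10⁶/368.00 = 2717.4 K → 2700 K.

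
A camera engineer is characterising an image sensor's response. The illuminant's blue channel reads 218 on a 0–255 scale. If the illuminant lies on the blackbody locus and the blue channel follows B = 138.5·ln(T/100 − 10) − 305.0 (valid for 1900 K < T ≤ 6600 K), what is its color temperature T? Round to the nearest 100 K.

5400 K

ln(t − 10) = (218 + 305.0) / 138.5 = 3.7762.
t − 10 = e^3.7762 = 43.649, so t = 53.649.
T = 100·t = 5365 K → 5400 K to the nearest 100 K.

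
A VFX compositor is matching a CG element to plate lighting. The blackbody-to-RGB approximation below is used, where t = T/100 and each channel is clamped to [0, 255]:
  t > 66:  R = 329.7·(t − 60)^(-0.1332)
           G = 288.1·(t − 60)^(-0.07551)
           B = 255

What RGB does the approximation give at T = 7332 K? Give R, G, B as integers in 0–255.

R=234, G=237, B=255

t = 7332/100 = 73.32; the t > 66 branch applies.
R = 329.7·(73.32 − 60)^(-0.1332) = 329.7·13.32^(-0.1332) = 329.7·0.70830 = 233.526.
G = 288.1·(73.32 − 60)^(-0.07551) = 288.1·13.32^(-0.07551) = 288.1·0.82241 = 236.936.
B = 255 by definition for t > 66.
Rounded: (234, 237, 255).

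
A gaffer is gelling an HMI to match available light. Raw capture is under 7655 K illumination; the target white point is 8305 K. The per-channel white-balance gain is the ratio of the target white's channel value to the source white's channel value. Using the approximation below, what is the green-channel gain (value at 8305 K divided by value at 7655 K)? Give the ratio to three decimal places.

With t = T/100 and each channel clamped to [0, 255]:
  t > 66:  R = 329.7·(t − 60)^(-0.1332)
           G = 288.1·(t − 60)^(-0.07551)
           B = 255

At 7655 K (t = 76.55):
  G = 288.1·(76.55 − 60)^(-0.07551) = 288.1·16.55^(-0.07551) = 288.1·0.80904 = 233.084.
At 8305 K (t = 83.05):
  G = 288.1·(83.05 − 60)^(-0.07551) = 288.1·23.05^(-0.07551) = 288.1·0.78905 = 227.325.
Gain = 227.325 / 233.084 = 0.9753 → 0.975.

0.975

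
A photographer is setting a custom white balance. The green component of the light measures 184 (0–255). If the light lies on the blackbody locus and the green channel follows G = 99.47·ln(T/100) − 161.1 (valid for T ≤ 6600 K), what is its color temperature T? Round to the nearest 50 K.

ln t = (184 + 161.1) / 99.47 = 3.4694.
t = e^3.4694 = 32.117.
T = 100·t = 3212 K → 3200 K to the nearest 50 K.

3200 K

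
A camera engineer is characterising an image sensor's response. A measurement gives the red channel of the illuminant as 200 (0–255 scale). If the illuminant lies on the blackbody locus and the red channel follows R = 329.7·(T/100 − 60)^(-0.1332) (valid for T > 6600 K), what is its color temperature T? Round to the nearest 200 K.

(t − 60)^(-0.1332) = 200/329.7 = 0.60661.
t − 60 = 0.60661^(1/-0.1332) = 0.60661^(-7.508) = 42.638, so t = 102.638.
T = 100·t = 10264 K → 10200 K to the nearest 200 K.

10200 K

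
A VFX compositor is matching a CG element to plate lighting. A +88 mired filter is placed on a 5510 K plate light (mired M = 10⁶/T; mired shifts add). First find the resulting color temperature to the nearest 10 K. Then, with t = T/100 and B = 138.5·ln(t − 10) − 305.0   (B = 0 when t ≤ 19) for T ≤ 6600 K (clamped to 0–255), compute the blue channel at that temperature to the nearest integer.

152

M_in = 10⁶/5510 = 181.49; M_out = 181.49 + (+88) = 269.49.
T_out = 10⁶/269.49 = 3710.7 K → 3710 K; t = 37.1.
B = 138.5·ln(37.1 − 10) − 305.0 = 138.5·ln 27.1 − 305.0 = 138.5·3.2995 − 305.0 = 151.985.
Rounded: 152.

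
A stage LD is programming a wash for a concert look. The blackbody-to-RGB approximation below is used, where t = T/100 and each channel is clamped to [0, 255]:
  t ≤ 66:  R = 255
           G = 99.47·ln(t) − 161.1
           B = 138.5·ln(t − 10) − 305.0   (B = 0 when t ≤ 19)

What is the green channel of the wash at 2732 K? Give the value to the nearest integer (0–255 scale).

t = 2732/100 = 27.32; the t ≤ 66 branch applies.
G = 99.47·ln 27.32 − 161.1 = 99.47·3.3076 − 161.1 = 167.909.
Rounded: 168.

168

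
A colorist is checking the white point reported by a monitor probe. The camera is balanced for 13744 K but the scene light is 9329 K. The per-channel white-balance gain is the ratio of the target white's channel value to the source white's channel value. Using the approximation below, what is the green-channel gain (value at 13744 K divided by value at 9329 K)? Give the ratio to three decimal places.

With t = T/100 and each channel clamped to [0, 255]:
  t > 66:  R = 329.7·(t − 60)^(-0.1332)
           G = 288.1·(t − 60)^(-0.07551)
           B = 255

0.938

At 9329 K (t = 93.29):
  G = 288.1·(93.29 − 60)^(-0.07551) = 288.1·33.29^(-0.07551) = 288.1·0.76745 = 221.102.
At 13744 K (t = 137.44):
  G = 288.1·(137.44 − 60)^(-0.07551) = 288.1·77.44^(-0.07551) = 288.1·0.72005 = 207.447.
Gain = 207.447 / 221.102 = 0.9382 → 0.938.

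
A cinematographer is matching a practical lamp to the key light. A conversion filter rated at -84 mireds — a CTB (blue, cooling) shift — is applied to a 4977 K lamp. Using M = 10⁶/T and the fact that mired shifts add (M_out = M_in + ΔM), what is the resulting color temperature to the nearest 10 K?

8550 K

M_in = 10⁶/4977 = 200.92 mireds.
M_out = 200.92 + (-84) = 116.92 mireds.
T_out = 10⁶/116.92 = 8552.5 K → 8550 K.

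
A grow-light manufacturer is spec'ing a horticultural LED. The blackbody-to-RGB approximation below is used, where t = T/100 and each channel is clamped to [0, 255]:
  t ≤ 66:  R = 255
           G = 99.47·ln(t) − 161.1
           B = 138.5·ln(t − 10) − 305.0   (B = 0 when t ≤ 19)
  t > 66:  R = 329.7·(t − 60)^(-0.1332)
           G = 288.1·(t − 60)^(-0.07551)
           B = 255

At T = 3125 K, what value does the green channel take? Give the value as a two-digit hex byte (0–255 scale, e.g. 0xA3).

0xB5

t = 3125/100 = 31.25; the t ≤ 66 branch applies.
G = 99.47·ln 31.25 − 161.1 = 99.47·3.4420 − 161.1 = 181.278.
Rounded: 181; in hex, 0xB5.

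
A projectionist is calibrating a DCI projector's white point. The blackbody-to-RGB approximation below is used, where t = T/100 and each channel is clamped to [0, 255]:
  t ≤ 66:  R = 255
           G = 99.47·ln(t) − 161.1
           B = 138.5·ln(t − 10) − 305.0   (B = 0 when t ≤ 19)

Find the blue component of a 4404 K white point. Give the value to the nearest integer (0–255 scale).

184

t = 4404/100 = 44.04; the t ≤ 66 branch applies.
B = 138.5·ln(44.04 − 10) − 305.0 = 138.5·ln 34.04 − 305.0 = 138.5·3.5275 − 305.0 = 183.564.
Rounded: 184.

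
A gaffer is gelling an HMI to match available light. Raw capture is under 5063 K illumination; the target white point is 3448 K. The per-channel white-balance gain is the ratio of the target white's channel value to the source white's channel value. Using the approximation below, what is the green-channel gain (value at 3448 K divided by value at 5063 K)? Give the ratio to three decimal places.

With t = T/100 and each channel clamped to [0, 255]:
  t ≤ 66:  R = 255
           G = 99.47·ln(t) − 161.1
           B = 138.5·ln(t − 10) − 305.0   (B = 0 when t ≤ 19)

At 5063 K (t = 50.63):
  G = 99.47·ln 50.63 − 161.1 = 99.47·3.9245 − 161.1 = 229.274.
At 3448 K (t = 34.48):
  G = 99.47·ln 34.48 − 161.1 = 99.47·3.5404 − 161.1 = 191.062.
Gain = 191.062 / 229.274 = 0.8333 → 0.833.

0.833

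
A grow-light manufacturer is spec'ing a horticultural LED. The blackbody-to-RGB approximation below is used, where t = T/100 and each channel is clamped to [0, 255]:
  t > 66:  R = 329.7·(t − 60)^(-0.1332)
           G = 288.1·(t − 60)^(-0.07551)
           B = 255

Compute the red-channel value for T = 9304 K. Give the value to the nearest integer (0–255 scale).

207

t = 9304/100 = 93.04; the t > 66 branch applies.
R = 329.7·(93.04 − 60)^(-0.1332) = 329.7·33.04^(-0.1332) = 329.7·0.62757 = 206.911.
Rounded: 207.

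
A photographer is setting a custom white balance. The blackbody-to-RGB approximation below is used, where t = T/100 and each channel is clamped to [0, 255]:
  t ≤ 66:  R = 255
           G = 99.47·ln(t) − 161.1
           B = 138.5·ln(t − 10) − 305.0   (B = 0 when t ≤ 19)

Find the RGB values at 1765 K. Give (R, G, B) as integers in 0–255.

(255, 124, 0)

t = 1765/100 = 17.65; the t ≤ 66 branch applies.
R = 255 by definition for t ≤ 66.
G = 99.47·ln 17.65 − 161.1 = 99.47·2.8707 − 161.1 = 124.452.
t = 17.65 ≤ 19, so B = 0.
Rounded: (255, 124, 0).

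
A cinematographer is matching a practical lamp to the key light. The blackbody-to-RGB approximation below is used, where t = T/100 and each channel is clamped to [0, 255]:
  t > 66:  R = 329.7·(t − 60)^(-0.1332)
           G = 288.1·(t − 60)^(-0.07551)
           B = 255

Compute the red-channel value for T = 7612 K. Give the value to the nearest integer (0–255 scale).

t = 7612/100 = 76.12; the t > 66 branch applies.
R = 329.7·(76.12 − 60)^(-0.1332) = 329.7·16.12^(-0.1332) = 329.7·0.69052 = 227.666.
Rounded: 228.

228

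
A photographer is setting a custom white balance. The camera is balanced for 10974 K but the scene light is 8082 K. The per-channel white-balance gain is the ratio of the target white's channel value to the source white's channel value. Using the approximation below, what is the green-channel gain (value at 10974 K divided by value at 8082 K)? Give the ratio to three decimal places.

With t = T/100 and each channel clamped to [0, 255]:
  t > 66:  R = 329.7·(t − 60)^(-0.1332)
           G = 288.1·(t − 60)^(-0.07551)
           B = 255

At 8082 K (t = 80.82):
  G = 288.1·(80.82 − 60)^(-0.07551) = 288.1·20.82^(-0.07551) = 288.1·0.79514 = 229.079.
At 10974 K (t = 109.74):
  G = 288.1·(109.74 − 60)^(-0.07551) = 288.1·49.74^(-0.07551) = 288.1·0.74453 = 214.499.
Gain = 214.499 / 229.079 = 0.9364 → 0.936.

0.936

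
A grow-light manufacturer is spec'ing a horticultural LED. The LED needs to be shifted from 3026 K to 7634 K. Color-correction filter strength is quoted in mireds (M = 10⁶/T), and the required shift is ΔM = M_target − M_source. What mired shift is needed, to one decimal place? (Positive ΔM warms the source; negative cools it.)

-199.5 mireds

M_source = 10⁶/3026 = 330.469; M_target = 10⁶/7634 = 130.993.
ΔM = 130.993 − 330.469 = -199.476 → -199.5 mireds, a cooling shift.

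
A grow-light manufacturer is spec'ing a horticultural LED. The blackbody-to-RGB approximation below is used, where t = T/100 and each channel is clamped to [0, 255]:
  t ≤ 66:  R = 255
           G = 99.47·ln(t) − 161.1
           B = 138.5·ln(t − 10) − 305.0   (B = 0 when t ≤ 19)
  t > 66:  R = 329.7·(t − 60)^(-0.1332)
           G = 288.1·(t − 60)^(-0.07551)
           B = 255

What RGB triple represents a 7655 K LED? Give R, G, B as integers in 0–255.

t = 7655/100 = 76.55; the t > 66 branch applies.
R = 329.7·(76.55 − 60)^(-0.1332) = 329.7·16.55^(-0.1332) = 329.7·0.68811 = 226.869.
G = 288.1·(76.55 − 60)^(-0.07551) = 288.1·16.55^(-0.07551) = 288.1·0.80904 = 233.084.
B = 255 by definition for t > 66.
Rounded: (227, 233, 255).

R=227, G=233, B=255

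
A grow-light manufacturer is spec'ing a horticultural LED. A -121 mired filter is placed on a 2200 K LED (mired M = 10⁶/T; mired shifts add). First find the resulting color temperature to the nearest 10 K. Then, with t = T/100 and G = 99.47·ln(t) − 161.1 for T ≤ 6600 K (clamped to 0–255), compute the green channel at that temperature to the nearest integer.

177

M_in = 10⁶/2200 = 454.55; M_out = 454.55 + (-121) = 333.55.
T_out = 10⁶/333.55 = 2998.1 K → 3000 K; t = 30.
G = 99.47·ln 30 − 161.1 = 99.47·3.4012 − 161.1 = 177.217.
Rounded: 177.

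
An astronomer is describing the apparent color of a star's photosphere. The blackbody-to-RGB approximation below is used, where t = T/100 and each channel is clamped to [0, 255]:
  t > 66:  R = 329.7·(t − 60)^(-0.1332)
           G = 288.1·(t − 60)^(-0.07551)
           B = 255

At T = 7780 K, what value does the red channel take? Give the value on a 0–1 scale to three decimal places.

t = 7780/100 = 77.8; the t > 66 branch applies.
R = 329.7·(77.8 − 60)^(-0.1332) = 329.7·17.8^(-0.1332) = 329.7·0.68147 = 224.679.
On a 0–1 scale: 224.679/255 = 0.8811 → 0.881.

0.881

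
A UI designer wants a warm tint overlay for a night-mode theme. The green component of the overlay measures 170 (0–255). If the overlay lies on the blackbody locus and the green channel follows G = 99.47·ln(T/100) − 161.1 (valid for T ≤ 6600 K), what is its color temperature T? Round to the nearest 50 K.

2800 K

ln t = (170 + 161.1) / 99.47 = 3.3286.
t = e^3.3286 = 27.900.
T = 100·t = 2790 K → 2800 K to the nearest 50 K.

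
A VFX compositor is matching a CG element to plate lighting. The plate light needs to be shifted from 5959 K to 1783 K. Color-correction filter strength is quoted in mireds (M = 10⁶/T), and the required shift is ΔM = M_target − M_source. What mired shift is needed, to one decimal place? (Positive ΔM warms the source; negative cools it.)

+393.0 mireds

M_source = 10⁶/5959 = 167.813; M_target = 10⁶/1783 = 560.852.
ΔM = 560.852 − 167.813 = 393.039 → +393.0 mireds, a warming shift.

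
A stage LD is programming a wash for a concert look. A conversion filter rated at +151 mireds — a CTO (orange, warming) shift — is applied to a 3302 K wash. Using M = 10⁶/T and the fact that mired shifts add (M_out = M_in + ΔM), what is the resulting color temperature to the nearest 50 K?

2200 K

M_in = 10⁶/3302 = 302.85 mireds.
M_out = 302.85 + (+151) = 453.85 mireds.
T_out = 10⁶/453.85 = 2203.4 K → 2200 K.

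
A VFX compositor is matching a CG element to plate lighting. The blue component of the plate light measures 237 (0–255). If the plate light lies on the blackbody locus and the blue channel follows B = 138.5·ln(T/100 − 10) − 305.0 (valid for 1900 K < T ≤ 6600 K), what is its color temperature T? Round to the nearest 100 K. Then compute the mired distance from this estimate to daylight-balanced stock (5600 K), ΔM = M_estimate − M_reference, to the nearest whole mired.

-12 mireds

ln(t − 10) = (237 + 305.0) / 138.5 = 3.9134.
t − 10 = e^3.9134 = 50.067, so t = 60.067.
T = 100·t = 6007 K → 6000 K to the nearest 100 K.
M_estimate = 10⁶/6000 = 166.67; M_reference = 10⁶/5600 = 178.57.
ΔM = 166.67 − 178.57 = -11.90 → -12 mireds.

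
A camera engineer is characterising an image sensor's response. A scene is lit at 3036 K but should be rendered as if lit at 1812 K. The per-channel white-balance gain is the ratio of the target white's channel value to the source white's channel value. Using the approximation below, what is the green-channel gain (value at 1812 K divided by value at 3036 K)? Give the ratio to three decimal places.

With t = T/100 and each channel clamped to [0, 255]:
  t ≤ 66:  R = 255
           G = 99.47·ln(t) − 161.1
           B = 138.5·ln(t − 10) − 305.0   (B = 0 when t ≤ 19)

0.712

At 3036 K (t = 30.36):
  G = 99.47·ln 30.36 − 161.1 = 99.47·3.4131 − 161.1 = 178.404.
At 1812 K (t = 18.12):
  G = 99.47·ln 18.12 − 161.1 = 99.47·2.8970 − 161.1 = 127.066.
Gain = 127.066 / 178.404 = 0.7122 → 0.712.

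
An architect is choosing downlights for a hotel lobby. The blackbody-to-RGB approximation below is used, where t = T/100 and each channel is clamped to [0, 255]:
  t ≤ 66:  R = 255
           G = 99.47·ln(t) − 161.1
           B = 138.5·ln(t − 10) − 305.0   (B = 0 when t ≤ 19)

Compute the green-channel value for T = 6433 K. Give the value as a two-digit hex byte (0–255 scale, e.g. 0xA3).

t = 6433/100 = 64.33; the t ≤ 66 branch applies.
G = 99.47·ln 64.33 − 161.1 = 99.47·4.1640 − 161.1 = 253.096.
Rounded: 253; in hex, 0xFD.

0xFD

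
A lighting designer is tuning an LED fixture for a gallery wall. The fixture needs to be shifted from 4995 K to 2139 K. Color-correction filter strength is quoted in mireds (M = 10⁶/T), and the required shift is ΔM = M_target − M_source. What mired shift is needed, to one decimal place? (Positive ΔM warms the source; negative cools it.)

M_source = 10⁶/4995 = 200.200; M_target = 10⁶/2139 = 467.508.
ΔM = 467.508 − 200.200 = 267.308 → +267.3 mireds, a warming shift.

+267.3 mireds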